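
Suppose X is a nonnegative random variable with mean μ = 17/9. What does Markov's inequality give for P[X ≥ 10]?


μ = E[X] = 17/9, a = 10.
Markov: P[X ≥ 10] ≤ μ/a = (17/9)/10 = 17/90.
Numerically: ≈ 0.18889.
(Since a = 10 > μ = 1.88889, the bound 17/90 is < 1 and informative.)

P[X ≥ 10] ≤ 17/90 ≈ 0.18889.


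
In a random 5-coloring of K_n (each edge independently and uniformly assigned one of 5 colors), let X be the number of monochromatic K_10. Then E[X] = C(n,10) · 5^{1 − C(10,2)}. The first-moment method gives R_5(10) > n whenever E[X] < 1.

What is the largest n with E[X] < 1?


We need C(n, 10) · 5^{1 − 45} < 1, i.e. C(n, 10) < 5^{45 − 1} = 5684341886080801486968994140625.
Check values of n near the boundary:
  n = 5387: C(5387, 10) = 5624406917627224603154306376491; 5624406917627224603154306376491 < 5684341886080801486968994140625? YES
  n = 5388: C(5388, 10) = 5634865093375880654852250419586; 5634865093375880654852250419586 < 5684341886080801486968994140625? YES
  n = 5389: C(5389, 10) = 5645340767466558997768874792926; 5645340767466558997768874792926 < 5684341886080801486968994140625? YES
  n = 5390: C(5390, 10) = 5655833965919099070255434039753; 5655833965919099070255434039753 < 5684341886080801486968994140625? YES
  n = 5391: C(5391, 10) = 5666344714787188828795213697883; 5666344714787188828795213697883 < 5684341886080801486968994140625? YES
  n = 5392: C(5392, 10) = 5676873040158402483252283957448; 5676873040158402483252283957448 < 5684341886080801486968994140625? YES
  n = 5393: C(5393, 10) = 5687418968154238267170642278008; 5687418968154238267170642278008 < 5684341886080801486968994140625? NO
The largest n with C(n, 10) < 5684341886080801486968994140625 is n = 5392 (where E[X] = 5676873040158402483252283957448/5684341886080801486968994140625 ≈ 0.999). Hence R_5(10) > 5392, i.e. R_5(10) ≥ 5393.

Largest n = 5392; hence R_5(10) > 5392.


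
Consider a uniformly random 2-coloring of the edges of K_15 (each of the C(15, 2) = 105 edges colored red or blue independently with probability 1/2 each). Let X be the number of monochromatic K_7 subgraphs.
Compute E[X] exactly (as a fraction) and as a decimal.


Let X = Σ_S X_S over the C(15, 7) = 6435 subsets S of size 7, where X_S = 1 if the K_7 on S is monochromatic.
For a fixed S, the K_7 on S has C(7, 2) = 21 edges. P[all 21 edges red] = (1/2)^21, and likewise for blue, so P[monochromatic] = 2·(1/2)^21 = 2^{1 − 21} = 1/1048576.
Summing: E[X] = C(15, 7) · 2^{1 − 21} = 6435 · 1/1048576 = 6435/1048576.
Numerically: E[X] ≈ 0.0061.

E[X] = C(15,7)·2^(1−C(7,2)) = 6435/1048576 ≈ 0.0061.


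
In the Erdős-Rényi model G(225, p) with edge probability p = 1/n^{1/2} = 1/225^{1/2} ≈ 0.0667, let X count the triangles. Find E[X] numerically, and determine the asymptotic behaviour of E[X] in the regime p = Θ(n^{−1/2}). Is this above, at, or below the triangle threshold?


Number of potential triangles: C(225, 3) = 1873200.
Each occurs with probability p³ ≈ (0.0667)³ ≈ 2.96296e-04.
By linearity: E[X] = C(225, 3)·p³ ≈ 1873200 · 2.96296e-04 ≈ 555.022.
Since α = 1/2 < 1, p = c/n^{1/2} ≫ 1/n is above the triangle threshold p ~ 1/n. Asymptotically E[X] ~ (c³/6)·n^{3(1−α)} = (1³/6)·n^{1.5} → ∞; triangles are abundant w.h.p.

E[X] ≈ 555.022; in regime p = Θ(1/n^{1/2}) E[X] diverges (above the triangle threshold p ~ 1/n).


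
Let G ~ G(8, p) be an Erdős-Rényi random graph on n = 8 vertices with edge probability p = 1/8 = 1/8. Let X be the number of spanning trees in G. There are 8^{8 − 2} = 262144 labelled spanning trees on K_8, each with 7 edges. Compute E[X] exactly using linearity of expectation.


K_8 has 8^{8 − 2} = 262144 labelled spanning trees.
For each such spanning tree H, let X_H = 1 if all 7 edges of H are present in G. Then P[X_H = 1] = p^{7} = (1/8)^{7} = 1/2097152.
By linearity: E[X] = Σ_H E[X_H] = 262144 · p^{7} = 262144 · 1/2097152 = 1/8.
Numerically: E[X] ≈ 0.125.

E[X] = 262144 · (1/8)^{7} = 1/8 ≈ 0.125.


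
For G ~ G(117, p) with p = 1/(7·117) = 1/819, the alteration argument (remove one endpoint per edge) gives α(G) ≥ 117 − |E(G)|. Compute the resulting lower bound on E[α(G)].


E[|E(G)|] = C(117, 2)·p = 6786 · (1/819) = 58/7.
E[α(G)] ≥ n − E[|E(G)|] = 117 − 58/7 = 761/7.
Numerically: ≈ 108.7143.
(This is only a lower bound; the true E[α(G)] may be larger.)

E[α(G)] ≥ 761/7 ≈ 108.7143.


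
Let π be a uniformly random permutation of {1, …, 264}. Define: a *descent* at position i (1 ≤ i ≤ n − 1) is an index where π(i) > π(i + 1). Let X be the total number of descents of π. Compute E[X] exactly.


Write X = Σ X_I over i = 1, …, 263, with X_I the indicator of one descent.
There are 263 indicators.
For each fixed i, the pair (π(i), π(i+1)) is a uniformly random ordered pair of distinct values from {1, …, 264}; by symmetry P[π(i) > π(i+1)] = 1/2.
By linearity: E[X] = 263 · (1/2) = (264 − 1) · (1/2) = 263/2 ≈ 131.500000.

E[X] = 263/2 = 131.500000.


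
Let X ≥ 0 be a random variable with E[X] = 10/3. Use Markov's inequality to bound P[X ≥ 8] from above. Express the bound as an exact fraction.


μ = E[X] = 10/3, a = 8.
Markov: P[X ≥ 8] ≤ μ/a = (10/3)/8 = 5/12.
Numerically: ≈ 0.417.
(Since a = 8 > μ = 3.333, the bound 5/12 is < 1 and informative.)

P[X ≥ 8] ≤ 5/12 ≈ 0.417.


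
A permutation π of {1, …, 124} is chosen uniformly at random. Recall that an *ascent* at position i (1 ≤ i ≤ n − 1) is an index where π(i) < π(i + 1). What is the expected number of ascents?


Write X = Σ X_I over i = 1, …, 123, with X_I the indicator of one ascent.
There are 123 indicators.
For each fixed i, the pair (π(i), π(i+1)) is a uniformly random ordered pair of distinct values from {1, …, 124}; by symmetry P[π(i) < π(i+1)] = 1/2.
By linearity: E[X] = 123 · (1/2) = (124 − 1) · (1/2) = 123/2 ≈ 61.500000.

E[X] = 123/2 = 61.500000.


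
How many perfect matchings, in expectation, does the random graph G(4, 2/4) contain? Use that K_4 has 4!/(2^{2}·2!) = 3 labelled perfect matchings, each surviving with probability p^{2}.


K_4 has 4!/(2^{2}·2!) = 3 labelled perfect matchings.
For each such perfect matching H, let X_H = 1 if all 2 edges of H are present in G. Then P[X_H = 1] = p^{2} = (1/2)^{2} = 1/4.
By linearity of expectation: E[X] = Σ_H E[X_H] = 3 · p^{2} = 3 · 1/4 = 3/4.
Numerically: E[X] ≈ 0.75.

E[X] = 3 · (1/2)^{2} = 3/4 ≈ 0.75.


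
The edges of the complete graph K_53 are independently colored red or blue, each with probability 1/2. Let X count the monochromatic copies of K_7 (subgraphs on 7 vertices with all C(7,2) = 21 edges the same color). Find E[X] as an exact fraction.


Let X = Σ_S X_S over the C(53, 7) = 154143080 subsets S of size 7, where X_S = 1 if the K_7 on S is monochromatic.
For a fixed S, the K_7 on S has C(7, 2) = 21 edges. P[all 21 edges red] = (1/2)^21, and likewise for blue, so P[monochromatic] = 2·(1/2)^21 = 2^{1 − 21} = 1/1048576.
Summing: E[X] = C(53, 7) · 2^{1 − 21} = 154143080 · 1/1048576 = 19267885/131072.
Numerically: E[X] ≈ 147.0023.

E[X] = C(53,7)·2^(1−C(7,2)) = 19267885/131072 ≈ 147.0023.


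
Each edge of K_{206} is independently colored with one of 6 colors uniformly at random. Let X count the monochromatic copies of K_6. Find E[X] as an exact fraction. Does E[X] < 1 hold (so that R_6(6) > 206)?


E[X] = C(206, 6) · 6^{1 − 15} = 98619368491 · 6^{−14} = 98619368491/78364164096.
As a reduced fraction: E[X] = 98619368491/78364164096 ≈ 1.258.
Is E[X] < 1? NO.
Since E[X] ≥ 1, the first-moment bound is inconclusive at n = 206; it does NOT by itself certify R_6(6) > 206.

E[X] = 98619368491/78364164096 ≈ 1.258; E[X] ≥ 1; first-moment method inconclusive here.


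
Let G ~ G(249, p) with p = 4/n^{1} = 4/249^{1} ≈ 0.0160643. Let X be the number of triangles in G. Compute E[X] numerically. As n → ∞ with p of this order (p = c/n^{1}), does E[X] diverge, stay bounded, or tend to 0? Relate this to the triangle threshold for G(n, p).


Number of potential triangles: C(249, 3) = 2542124.
Each occurs with probability p³ ≈ (0.0160643)³ ≈ 4.14554785e-06.
By linearity: E[X] = C(249, 3)·p³ ≈ 2542124 · 4.14554785e-06 ≈ 10.538497.
Here α = 1, so p = 4/n is exactly at the triangle threshold p ~ 1/n. Asymptotically E[X] → c³/6 = 4³/6 = 32/3 ≈ 10.666667, a bounded constant. In this regime the triangle count is asymptotically Poisson(c³/6).

E[X] ≈ 10.538497; in regime p = Θ(1/n^{1}) E[X] stays bounded (at the triangle threshold p ~ 1/n).


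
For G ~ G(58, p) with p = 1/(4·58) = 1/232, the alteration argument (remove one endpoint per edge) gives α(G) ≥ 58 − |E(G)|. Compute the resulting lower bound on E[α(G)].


E[|E(G)|] = C(58, 2)·p = 1653 · (1/232) = 57/8.
E[α(G)] ≥ n − E[|E(G)|] = 58 − 57/8 = 407/8.
Numerically: ≈ 50.875.
(This is only a lower bound; the true E[α(G)] may be larger.)

E[α(G)] ≥ 407/8 ≈ 50.875.


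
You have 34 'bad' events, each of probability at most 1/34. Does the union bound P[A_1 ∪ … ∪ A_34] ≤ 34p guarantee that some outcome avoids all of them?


Union bound: P[∪_{i=1}^{34} A_i] ≤ Σ_i P[A_i] ≤ 34·p = 34·(1/34) = 1.
Numerically: 1 ≈ 1.000000.
Is 1 < 1? NO.
Since the bound 1 is ≥ 1, the union bound is uninformative here; it does NOT by itself certify existence.

34·p = 1 ≈ 1.000000; existence NOT certified by the union bound.


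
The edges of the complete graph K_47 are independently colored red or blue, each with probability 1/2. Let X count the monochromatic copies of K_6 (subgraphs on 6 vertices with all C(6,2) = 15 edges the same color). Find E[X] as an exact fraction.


Let X = Σ_S X_S over the C(47, 6) = 10737573 subsets S of size 6, where X_S = 1 if the K_6 on S is monochromatic.
For a fixed S, the K_6 on S has C(6, 2) = 15 edges. P[all 15 edges red] = (1/2)^15, and likewise for blue, so P[monochromatic] = 2·(1/2)^15 = 2^{1 − 15} = 1/16384.
Summing: E[X] = C(47, 6) · 2^{1 − 15} = 10737573 · 1/16384 = 10737573/16384.
Numerically: E[X] ≈ 655.36945.

E[X] = C(47,6)·2^(1−C(6,2)) = 10737573/16384 ≈ 655.36945.


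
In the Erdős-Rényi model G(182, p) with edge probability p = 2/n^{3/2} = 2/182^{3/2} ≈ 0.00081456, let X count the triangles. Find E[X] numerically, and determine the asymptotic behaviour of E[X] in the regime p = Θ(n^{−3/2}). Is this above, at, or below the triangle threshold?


Number of potential triangles: C(182, 3) = 988260.
Each occurs with probability p³ ≈ (0.00081456)³ ≈ 5.4046645e-10.
By linearity: E[X] = C(182, 3)·p³ ≈ 988260 · 5.4046645e-10 ≈ 0.00053.
Since α = 3/2 > 1, p = c/n^{3/2} = o(1/n) is below the triangle threshold p ~ 1/n. Asymptotically E[X] ~ (c³/6)·n^{3(1−α)} = (2³/6)·n^{-1.5} → 0, so by Markov's inequality G has no triangles w.h.p.

E[X] ≈ 0.00053; in regime p = Θ(1/n^{3/2}) E[X] tends to 0 (below the triangle threshold p ~ 1/n).


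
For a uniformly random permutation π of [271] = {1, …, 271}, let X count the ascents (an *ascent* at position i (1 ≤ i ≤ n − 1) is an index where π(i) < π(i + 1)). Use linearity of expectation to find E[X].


Write X = Σ X_I over i = 1, …, 270, with X_I the indicator of one ascent.
There are 270 indicators.
For each fixed i, the pair (π(i), π(i+1)) is a uniformly random ordered pair of distinct values from {1, …, 271}; by symmetry P[π(i) < π(i+1)] = 1/2.
By linearity: E[X] = 270 · (1/2) = (271 − 1) · (1/2) = 135 ≈ 135.00000.

E[X] = 135 = 135.00000.


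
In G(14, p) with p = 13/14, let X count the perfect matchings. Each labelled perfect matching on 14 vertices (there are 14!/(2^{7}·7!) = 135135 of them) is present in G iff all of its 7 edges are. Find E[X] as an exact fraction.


K_14 has 14!/(2^{7}·7!) = 135135 labelled perfect matchings.
For each such perfect matching H, let X_H = 1 if all 7 edges of H are present in G. Then P[X_H = 1] = p^{7} = (13/14)^{7} = 62748517/105413504.
By linearity of expectation: E[X] = Σ_H E[X_H] = 135135 · p^{7} = 135135 · 62748517/105413504 = 1211360120685/15059072.
Numerically: E[X] ≈ 80440.6.

E[X] = 135135 · (13/14)^{7} = 1211360120685/15059072 ≈ 80440.6.


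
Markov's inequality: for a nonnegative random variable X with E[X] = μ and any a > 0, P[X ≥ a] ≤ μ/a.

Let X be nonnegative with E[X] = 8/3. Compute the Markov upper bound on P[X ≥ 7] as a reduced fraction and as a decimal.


μ = E[X] = 8/3, a = 7.
Markov: P[X ≥ 7] ≤ μ/a = (8/3)/7 = 8/21.
Numerically: ≈ 0.3810.
(Since a = 7 > μ = 2.6667, the bound 8/21 is < 1 and informative.)

P[X ≥ 7] ≤ 8/21 ≈ 0.3810.


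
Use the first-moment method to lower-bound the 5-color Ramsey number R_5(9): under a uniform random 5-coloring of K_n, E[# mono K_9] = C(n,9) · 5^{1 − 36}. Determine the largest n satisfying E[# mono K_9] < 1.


We need C(n, 9) · 5^{1 − 36} < 1, i.e. C(n, 9) < 5^{36 − 1} = 2910383045673370361328125.
Check values of n near the boundary:
  n = 2169: C(2169, 9) = 2879753360044504243499683; 2879753360044504243499683 < 2910383045673370361328125? YES
  n = 2170: C(2170, 9) = 2891746779868845075610510; 2891746779868845075610510 < 2910383045673370361328125? YES
  n = 2171: C(2171, 9) = 2903784578674959601827205; 2903784578674959601827205 < 2910383045673370361328125? YES
  n = 2172: C(2172, 9) = 2915866900084148060642020; 2915866900084148060642020 < 2910383045673370361328125? NO
  n = 2173: C(2173, 9) = 2927993888115921319674265; 2927993888115921319674265 < 2910383045673370361328125? NO
  n = 2174: C(2174, 9) = 2940165687188920530702934; 2940165687188920530702934 < 2910383045673370361328125? NO
The largest n with C(n, 9) < 2910383045673370361328125 is n = 2171 (where E[X] = 580756915734991920365441/582076609134674072265625 ≈ 0.998). Hence R_5(9) > 2171, i.e. R_5(9) ≥ 2172.

Largest n = 2171; hence R_5(9) > 2171.


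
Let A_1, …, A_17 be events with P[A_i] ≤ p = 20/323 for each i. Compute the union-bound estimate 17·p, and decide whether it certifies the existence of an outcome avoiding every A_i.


Union bound: P[∪_{i=1}^{17} A_i] ≤ Σ_i P[A_i] ≤ 17·p = 17·(20/323) = 20/19.
Numerically: 20/19 ≈ 1.0526.
Is 20/19 < 1? NO.
Since the bound 20/19 is ≥ 1, the union bound is uninformative here; it does NOT by itself certify existence.

17·p = 20/19 ≈ 1.0526; existence NOT certified by the union bound.


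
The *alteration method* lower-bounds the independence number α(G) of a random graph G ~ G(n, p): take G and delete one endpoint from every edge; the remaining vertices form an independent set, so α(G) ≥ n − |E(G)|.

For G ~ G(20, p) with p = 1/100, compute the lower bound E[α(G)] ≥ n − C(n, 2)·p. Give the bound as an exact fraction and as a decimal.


E[|E(G)|] = C(20, 2)·p = 190 · (1/100) = 19/10.
E[α(G)] ≥ n − E[|E(G)|] = 20 − 19/10 = 181/10.
Numerically: ≈ 18.100.
(This is only a lower bound; the true E[α(G)] may be larger.)

E[α(G)] ≥ 181/10 ≈ 18.100.


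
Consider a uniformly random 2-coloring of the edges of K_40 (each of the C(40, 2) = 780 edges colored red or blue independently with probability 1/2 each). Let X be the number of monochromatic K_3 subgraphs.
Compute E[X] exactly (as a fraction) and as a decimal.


Let X = Σ_S X_S over the C(40, 3) = 9880 subsets S of size 3, where X_S = 1 if the K_3 on S is monochromatic.
For a fixed S, the K_3 on S has C(3, 2) = 3 edges. P[all 3 edges red] = (1/2)^3, and likewise for blue, so P[monochromatic] = 2·(1/2)^3 = 2^{1 − 3} = 1/4.
By linearity of expectation: E[X] = C(40, 3) · 2^{1 − 3} = 9880 · 1/4 = 2470.
Numerically: E[X] ≈ 2470.00000.

E[X] = C(40,3)·2^(1−C(3,2)) = 2470 ≈ 2470.00000.


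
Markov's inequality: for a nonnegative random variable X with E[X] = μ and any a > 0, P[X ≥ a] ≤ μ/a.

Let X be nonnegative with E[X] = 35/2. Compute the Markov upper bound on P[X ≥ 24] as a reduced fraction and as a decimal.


μ = E[X] = 35/2, a = 24.
Markov: P[X ≥ 24] ≤ μ/a = (35/2)/24 = 35/48.
Numerically: ≈ 0.729167.
(Since a = 24 > μ = 17.500000, the bound 35/48 is < 1 and informative.)

P[X ≥ 24] ≤ 35/48 ≈ 0.729167.


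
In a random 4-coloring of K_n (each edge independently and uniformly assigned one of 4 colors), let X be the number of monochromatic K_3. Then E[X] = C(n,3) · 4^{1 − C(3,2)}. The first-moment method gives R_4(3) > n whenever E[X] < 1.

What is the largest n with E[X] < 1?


We need C(n, 3) · 4^{1 − 3} < 1, i.e. C(n, 3) < 4^{3 − 1} = 16.
Check values of n near the boundary:
  n = 3: C(3, 3) = 1; 1 < 16? YES
  n = 4: C(4, 3) = 4; 4 < 16? YES
  n = 5: C(5, 3) = 10; 10 < 16? YES
  n = 6: C(6, 3) = 20; 20 < 16? NO
  n = 7: C(7, 3) = 35; 35 < 16? NO
The largest n with C(n, 3) < 16 is n = 5 (where E[X] = 5/8 ≈ 0.625). Hence R_4(3) > 5, i.e. R_4(3) ≥ 6.

Largest n = 5; hence R_4(3) > 5.


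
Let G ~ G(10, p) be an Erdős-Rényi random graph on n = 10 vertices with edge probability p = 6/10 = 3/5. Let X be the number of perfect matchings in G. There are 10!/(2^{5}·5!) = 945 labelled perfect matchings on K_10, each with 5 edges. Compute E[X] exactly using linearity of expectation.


K_10 has 10!/(2^{5}·5!) = 945 labelled perfect matchings.
For each such perfect matching H, let X_H = 1 if all 5 edges of H are present in G. Then P[X_H = 1] = p^{5} = (3/5)^{5} = 243/3125.
By linearity of expectation: E[X] = Σ_H E[X_H] = 945 · p^{5} = 945 · 243/3125 = 45927/625.
Numerically: E[X] ≈ 73.5.

E[X] = 945 · (3/5)^{5} = 45927/625 ≈ 73.5.


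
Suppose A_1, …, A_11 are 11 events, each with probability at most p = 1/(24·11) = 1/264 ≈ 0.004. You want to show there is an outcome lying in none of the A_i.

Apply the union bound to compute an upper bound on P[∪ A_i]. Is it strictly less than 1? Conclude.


Union bound: P[∪_{i=1}^{11} A_i] ≤ Σ_i P[A_i] ≤ 11·p = 11·(1/264) = 1/24.
Numerically: 1/24 ≈ 0.042.
Is 1/24 < 1? YES.
Since P[∪ A_i] ≤ 1/24 < 1, the complement has P[∩ A_i^c] ≥ 1 − 1/24 = 23/24 > 0, so some outcome avoids every A_i.

11·p = 1/24 ≈ 0.042; existence CERTIFIED by the union bound.


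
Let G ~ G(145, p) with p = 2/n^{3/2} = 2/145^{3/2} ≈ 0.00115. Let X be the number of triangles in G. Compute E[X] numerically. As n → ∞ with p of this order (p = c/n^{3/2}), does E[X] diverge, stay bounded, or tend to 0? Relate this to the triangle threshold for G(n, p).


Number of potential triangles: C(145, 3) = 497640.
Each occurs with probability p³ ≈ (0.00115)³ ≈ 1.50291e-09.
By linearity: E[X] = C(145, 3)·p³ ≈ 497640 · 1.50291e-09 ≈ 0.001.
Since α = 3/2 > 1, p = c/n^{3/2} = o(1/n) is below the triangle threshold p ~ 1/n. Asymptotically E[X] ~ (c³/6)·n^{3(1−α)} = (2³/6)·n^{-1.5} → 0, so by Markov's inequality G has no triangles w.h.p.

E[X] ≈ 0.001; in regime p = Θ(1/n^{3/2}) E[X] tends to 0 (below the triangle threshold p ~ 1/n).


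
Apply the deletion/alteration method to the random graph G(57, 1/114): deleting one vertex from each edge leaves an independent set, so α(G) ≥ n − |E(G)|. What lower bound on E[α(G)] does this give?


E[|E(G)|] = C(57, 2)·p = 1596 · (1/114) = 14.
E[α(G)] ≥ n − E[|E(G)|] = 57 − 14 = 43.
Numerically: ≈ 43.000.
(This is only a lower bound; the true E[α(G)] may be larger.)

E[α(G)] ≥ 43 ≈ 43.000.


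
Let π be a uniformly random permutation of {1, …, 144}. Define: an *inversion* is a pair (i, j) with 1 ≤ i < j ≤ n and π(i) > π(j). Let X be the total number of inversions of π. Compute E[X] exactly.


Write X = Σ X_I over the C(144, 2) = 10296 pairs i < j, with X_I the indicator of one inversion.
There are 10296 indicators.
For each fixed pair i < j, the values π(i) and π(j) are two distinct elements of {1, …, 144} in uniformly random order; by symmetry P[π(i) > π(j)] = 1/2.
By linearity: E[X] = 10296 · (1/2) = C(144, 2) · (1/2) = 10296/2 = 5148 ≈ 5148.00000.

E[X] = 5148 = 5148.00000.


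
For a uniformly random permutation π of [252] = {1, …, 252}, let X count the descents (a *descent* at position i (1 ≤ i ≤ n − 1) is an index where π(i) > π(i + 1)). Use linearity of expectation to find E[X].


Write X = Σ X_I over i = 1, …, 251, with X_I the indicator of one descent.
There are 251 indicators.
For each fixed i, the pair (π(i), π(i+1)) is a uniformly random ordered pair of distinct values from {1, …, 252}; by symmetry P[π(i) > π(i+1)] = 1/2.
By linearity: E[X] = 251 · (1/2) = (252 − 1) · (1/2) = 251/2 ≈ 125.50000.

E[X] = 251/2 = 125.50000.


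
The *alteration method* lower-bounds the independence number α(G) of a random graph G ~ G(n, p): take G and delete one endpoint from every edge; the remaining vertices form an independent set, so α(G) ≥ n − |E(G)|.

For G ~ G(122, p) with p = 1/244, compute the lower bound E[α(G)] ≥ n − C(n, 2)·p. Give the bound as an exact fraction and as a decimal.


E[|E(G)|] = C(122, 2)·p = 7381 · (1/244) = 121/4.
E[α(G)] ≥ n − E[|E(G)|] = 122 − 121/4 = 367/4.
Numerically: ≈ 91.750000.
(This is only a lower bound; the true E[α(G)] may be larger.)

E[α(G)] ≥ 367/4 ≈ 91.750000.


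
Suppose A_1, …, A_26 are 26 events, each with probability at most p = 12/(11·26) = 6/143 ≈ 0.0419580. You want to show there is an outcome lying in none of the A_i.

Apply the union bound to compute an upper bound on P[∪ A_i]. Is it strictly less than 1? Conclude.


Union bound: P[∪_{i=1}^{26} A_i] ≤ Σ_i P[A_i] ≤ 26·p = 26·(6/143) = 12/11.
Numerically: 12/11 ≈ 1.0909091.
Is 12/11 < 1? NO.
Since the bound 12/11 is ≥ 1, the union bound is uninformative here; it does NOT by itself certify existence.

26·p = 12/11 ≈ 1.0909091; existence NOT certified by the union bound.


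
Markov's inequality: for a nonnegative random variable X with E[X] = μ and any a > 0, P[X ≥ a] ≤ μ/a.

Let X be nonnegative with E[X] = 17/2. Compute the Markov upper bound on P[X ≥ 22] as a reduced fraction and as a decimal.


μ = E[X] = 17/2, a = 22.
Markov: P[X ≥ 22] ≤ μ/a = (17/2)/22 = 17/44.
Numerically: ≈ 0.386364.
(Since a = 22 > μ = 8.500000, the bound 17/44 is < 1 and informative.)

P[X ≥ 22] ≤ 17/44 ≈ 0.386364.


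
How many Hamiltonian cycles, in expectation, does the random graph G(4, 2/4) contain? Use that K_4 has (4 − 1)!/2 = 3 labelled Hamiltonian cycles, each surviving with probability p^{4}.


K_4 has (4 − 1)!/2 = 3 labelled Hamiltonian cycles.
For each such Hamiltonian cycle H, let X_H = 1 if all 4 edges of H are present in G. Then P[X_H = 1] = p^{4} = (1/2)^{4} = 1/16.
By linearity: E[X] = Σ_H E[X_H] = 3 · p^{4} = 3 · 1/16 = 3/16.
Numerically: E[X] ≈ 0.1875.

E[X] = 3 · (1/2)^{4} = 3/16 ≈ 0.1875.


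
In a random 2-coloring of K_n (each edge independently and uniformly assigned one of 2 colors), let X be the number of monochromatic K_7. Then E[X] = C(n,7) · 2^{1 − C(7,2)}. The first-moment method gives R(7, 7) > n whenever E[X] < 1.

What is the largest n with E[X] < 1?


We need C(n, 7) · 2^{1 − 21} < 1, i.e. C(n, 7) < 2^{21 − 1} = 1048576.
Check values of n near the boundary:
  n = 23: C(23, 7) = 245157; 245157 < 1048576? YES
  n = 24: C(24, 7) = 346104; 346104 < 1048576? YES
  n = 25: C(25, 7) = 480700; 480700 < 1048576? YES
  n = 26: C(26, 7) = 657800; 657800 < 1048576? YES
  n = 27: C(27, 7) = 888030; 888030 < 1048576? YES
  n = 28: C(28, 7) = 1184040; 1184040 < 1048576? NO
  n = 29: C(29, 7) = 1560780; 1560780 < 1048576? NO
The largest n with C(n, 7) < 1048576 is n = 27 (where E[X] = 444015/524288 ≈ 0.8469). Hence R(7, 7) > 27, i.e. R(7, 7) ≥ 28.

Largest n = 27; hence R(7, 7) > 27.


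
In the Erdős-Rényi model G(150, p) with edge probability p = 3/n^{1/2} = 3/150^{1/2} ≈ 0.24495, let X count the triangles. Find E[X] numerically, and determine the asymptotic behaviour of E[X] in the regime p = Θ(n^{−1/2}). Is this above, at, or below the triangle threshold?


Number of potential triangles: C(150, 3) = 551300.
Each occurs with probability p³ ≈ (0.24495)³ ≈ 1.4696938e-02.
By linearity: E[X] = C(150, 3)·p³ ≈ 551300 · 1.4696938e-02 ≈ 8102.42217.
Since α = 1/2 < 1, p = c/n^{1/2} ≫ 1/n is above the triangle threshold p ~ 1/n. Asymptotically E[X] ~ (c³/6)·n^{3(1−α)} = (3³/6)·n^{1.5} → ∞; triangles are abundant w.h.p.

E[X] ≈ 8102.42217; in regime p = Θ(1/n^{1/2}) E[X] diverges (above the triangle threshold p ~ 1/n).


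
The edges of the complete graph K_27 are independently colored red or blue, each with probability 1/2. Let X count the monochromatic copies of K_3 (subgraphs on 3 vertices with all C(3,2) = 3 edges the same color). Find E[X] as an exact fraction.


Let X = Σ_S X_S over the C(27, 3) = 2925 subsets S of size 3, where X_S = 1 if the K_3 on S is monochromatic.
For a fixed S, the K_3 on S has C(3, 2) = 3 edges. P[all 3 edges red] = (1/2)^3, and likewise for blue, so P[monochromatic] = 2·(1/2)^3 = 2^{1 − 3} = 1/4.
Summing: E[X] = C(27, 3) · 2^{1 − 3} = 2925 · 1/4 = 2925/4.
Numerically: E[X] ≈ 731.25000.

E[X] = C(27,3)·2^(1−C(3,2)) = 2925/4 ≈ 731.25000.


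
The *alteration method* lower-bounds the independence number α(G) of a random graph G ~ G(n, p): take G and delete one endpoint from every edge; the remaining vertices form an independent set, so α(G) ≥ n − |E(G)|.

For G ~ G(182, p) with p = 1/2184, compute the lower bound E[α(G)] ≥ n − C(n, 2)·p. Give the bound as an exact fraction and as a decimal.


E[|E(G)|] = C(182, 2)·p = 16471 · (1/2184) = 181/24.
E[α(G)] ≥ n − E[|E(G)|] = 182 − 181/24 = 4187/24.
Numerically: ≈ 174.458.
(This is only a lower bound; the true E[α(G)] may be larger.)

E[α(G)] ≥ 4187/24 ≈ 174.458.


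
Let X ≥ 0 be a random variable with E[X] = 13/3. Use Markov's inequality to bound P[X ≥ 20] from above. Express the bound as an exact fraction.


μ = E[X] = 13/3, a = 20.
Markov: P[X ≥ 20] ≤ μ/a = (13/3)/20 = 13/60.
Numerically: ≈ 0.217.
(Since a = 20 > μ = 4.333, the bound 13/60 is < 1 and informative.)

P[X ≥ 20] ≤ 13/60 ≈ 0.217.


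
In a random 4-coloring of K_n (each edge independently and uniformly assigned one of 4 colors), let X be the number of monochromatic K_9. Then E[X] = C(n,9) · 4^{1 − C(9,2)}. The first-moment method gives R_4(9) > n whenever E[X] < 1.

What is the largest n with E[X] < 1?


We need C(n, 9) · 4^{1 − 36} < 1, i.e. C(n, 9) < 4^{36 − 1} = 1180591620717411303424.
Check values of n near the boundary:
  n = 908: C(908, 9) = 1111058428637338083100; 1111058428637338083100 < 1180591620717411303424? YES
  n = 909: C(909, 9) = 1122169012923711463931; 1122169012923711463931 < 1180591620717411303424? YES
  n = 910: C(910, 9) = 1133378248346922788210; 1133378248346922788210 < 1180591620717411303424? YES
  n = 911: C(911, 9) = 1144686900492291197405; 1144686900492291197405 < 1180591620717411303424? YES
  n = 912: C(912, 9) = 1156095740032081475120; 1156095740032081475120 < 1180591620717411303424? YES
  n = 913: C(913, 9) = 1167605542753639808390; 1167605542753639808390 < 1180591620717411303424? YES
  n = 914: C(914, 9) = 1179217089587653905932; 1179217089587653905932 < 1180591620717411303424? YES
  n = 915: C(915, 9) = 1190931166636537885130; 1190931166636537885130 < 1180591620717411303424? NO
  n = 916: C(916, 9) = 1202748565202942340440; 1202748565202942340440 < 1180591620717411303424? NO
  n = 917: C(917, 9) = 1214670081818390006810; 1214670081818390006810 < 1180591620717411303424? NO
The largest n with C(n, 9) < 1180591620717411303424 is n = 914 (where E[X] = 294804272396913476483/295147905179352825856 ≈ 0.999). Hence R_4(9) > 914, i.e. R_4(9) ≥ 915.

Largest n = 914; hence R_4(9) > 914.


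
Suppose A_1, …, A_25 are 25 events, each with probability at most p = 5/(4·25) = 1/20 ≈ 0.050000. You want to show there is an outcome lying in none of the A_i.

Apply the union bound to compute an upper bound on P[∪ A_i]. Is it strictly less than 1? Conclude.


Union bound: P[∪_{i=1}^{25} A_i] ≤ Σ_i P[A_i] ≤ 25·p = 25·(1/20) = 5/4.
Numerically: 5/4 ≈ 1.250000.
Is 5/4 < 1? NO.
Since the bound 5/4 is ≥ 1, the union bound is uninformative here; it does NOT by itself certify existence.

25·p = 5/4 ≈ 1.250000; existence NOT certified by the union bound.


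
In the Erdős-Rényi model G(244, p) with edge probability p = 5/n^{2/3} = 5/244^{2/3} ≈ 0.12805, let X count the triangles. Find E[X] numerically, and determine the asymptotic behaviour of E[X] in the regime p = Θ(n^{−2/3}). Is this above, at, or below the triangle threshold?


Number of potential triangles: C(244, 3) = 2391444.
Each occurs with probability p³ ≈ (0.12805)³ ≈ 2.0995700e-03.
By linearity: E[X] = C(244, 3)·p³ ≈ 2391444 · 2.0995700e-03 ≈ 5021.00410.
Since α = 2/3 < 1, p = c/n^{2/3} ≫ 1/n is above the triangle threshold p ~ 1/n. Asymptotically E[X] ~ (c³/6)·n^{3(1−α)} = (5³/6)·n^{1} → ∞; triangles are abundant w.h.p.

E[X] ≈ 5021.00410; in regime p = Θ(1/n^{2/3}) E[X] diverges (above the triangle threshold p ~ 1/n).


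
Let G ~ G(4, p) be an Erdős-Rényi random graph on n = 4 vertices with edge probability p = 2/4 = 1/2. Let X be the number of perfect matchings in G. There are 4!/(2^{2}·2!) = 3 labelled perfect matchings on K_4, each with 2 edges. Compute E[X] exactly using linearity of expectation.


K_4 has 4!/(2^{2}·2!) = 3 labelled perfect matchings.
For each such perfect matching H, let X_H = 1 if all 2 edges of H are present in G. Then P[X_H = 1] = p^{2} = (1/2)^{2} = 1/4.
By linearity of expectation: E[X] = Σ_H E[X_H] = 3 · p^{2} = 3 · 1/4 = 3/4.
Numerically: E[X] ≈ 0.75.

E[X] = 3 · (1/2)^{2} = 3/4 ≈ 0.75.


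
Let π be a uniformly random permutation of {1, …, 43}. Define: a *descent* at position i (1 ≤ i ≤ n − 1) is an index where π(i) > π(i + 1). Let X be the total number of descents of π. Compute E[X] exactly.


Write X = Σ X_I over i = 1, …, 42, with X_I the indicator of one descent.
There are 42 indicators.
For each fixed i, the pair (π(i), π(i+1)) is a uniformly random ordered pair of distinct values from {1, …, 43}; by symmetry P[π(i) > π(i+1)] = 1/2.
By linearity: E[X] = 42 · (1/2) = (43 − 1) · (1/2) = 21 ≈ 21.000.

E[X] = 21 = 21.000.


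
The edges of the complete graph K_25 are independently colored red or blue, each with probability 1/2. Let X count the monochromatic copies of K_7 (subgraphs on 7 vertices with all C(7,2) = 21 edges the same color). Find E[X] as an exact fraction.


Let X = Σ_S X_S over the C(25, 7) = 480700 subsets S of size 7, where X_S = 1 if the K_7 on S is monochromatic.
For a fixed S, the K_7 on S has C(7, 2) = 21 edges. P[all 21 edges red] = (1/2)^21, and likewise for blue, so P[monochromatic] = 2·(1/2)^21 = 2^{1 − 21} = 1/1048576.
By linearity: E[X] = C(25, 7) · 2^{1 − 21} = 480700 · 1/1048576 = 120175/262144.
Numerically: E[X] ≈ 0.458.

E[X] = C(25,7)·2^(1−C(7,2)) = 120175/262144 ≈ 0.458.


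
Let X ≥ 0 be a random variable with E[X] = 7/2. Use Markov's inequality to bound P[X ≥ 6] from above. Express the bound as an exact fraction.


μ = E[X] = 7/2, a = 6.
Markov: P[X ≥ 6] ≤ μ/a = (7/2)/6 = 7/12.
Numerically: ≈ 0.583333.
(Since a = 6 > μ = 3.500000, the bound 7/12 is < 1 and informative.)

P[X ≥ 6] ≤ 7/12 ≈ 0.583333.


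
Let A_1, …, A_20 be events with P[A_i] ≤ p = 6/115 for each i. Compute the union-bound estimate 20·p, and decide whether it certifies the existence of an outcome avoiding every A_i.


Union bound: P[∪_{i=1}^{20} A_i] ≤ Σ_i P[A_i] ≤ 20·p = 20·(6/115) = 24/23.
Numerically: 24/23 ≈ 1.0435.
Is 24/23 < 1? NO.
Since the bound 24/23 is ≥ 1, the union bound is uninformative here; it does NOT by itself certify existence.

20·p = 24/23 ≈ 1.0435; existence NOT certified by the union bound.


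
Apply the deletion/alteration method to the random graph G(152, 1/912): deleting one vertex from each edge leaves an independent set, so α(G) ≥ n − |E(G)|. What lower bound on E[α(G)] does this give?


E[|E(G)|] = C(152, 2)·p = 11476 · (1/912) = 151/12.
E[α(G)] ≥ n − E[|E(G)|] = 152 − 151/12 = 1673/12.
Numerically: ≈ 139.416667.
(This is only a lower bound; the true E[α(G)] may be larger.)

E[α(G)] ≥ 1673/12 ≈ 139.416667.


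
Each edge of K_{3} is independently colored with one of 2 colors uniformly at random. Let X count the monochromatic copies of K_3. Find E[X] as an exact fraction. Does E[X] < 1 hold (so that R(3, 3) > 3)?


E[X] = C(3, 3) · 2^{1 − 3} = 1 · 2^{−2} = 1/4.
As a reduced fraction: E[X] = 1/4 ≈ 0.2500.
Is E[X] < 1? YES.
Since E[X] < 1, there exists a 2-coloring of K_{3} with no monochromatic K_3; hence R(3, 3) > 3.

E[X] = 1/4 ≈ 0.2500; E[X] < 1, so R(3, 3) > 3.


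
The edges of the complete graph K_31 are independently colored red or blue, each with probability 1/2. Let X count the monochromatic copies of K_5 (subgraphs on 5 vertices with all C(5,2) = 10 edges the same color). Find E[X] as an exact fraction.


Let X = Σ_S X_S over the C(31, 5) = 169911 subsets S of size 5, where X_S = 1 if the K_5 on S is monochromatic.
For a fixed S, the K_5 on S has C(5, 2) = 10 edges. P[all 10 edges red] = (1/2)^10, and likewise for blue, so P[monochromatic] = 2·(1/2)^10 = 2^{1 − 10} = 1/512.
By linearity: E[X] = C(31, 5) · 2^{1 − 10} = 169911 · 1/512 = 169911/512.
Numerically: E[X] ≈ 331.857422.

E[X] = C(31,5)·2^(1−C(5,2)) = 169911/512 ≈ 331.857422.


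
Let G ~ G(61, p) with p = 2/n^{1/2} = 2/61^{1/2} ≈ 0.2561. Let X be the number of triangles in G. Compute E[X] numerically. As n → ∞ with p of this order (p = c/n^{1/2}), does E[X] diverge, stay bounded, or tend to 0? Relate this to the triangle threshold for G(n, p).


Number of potential triangles: C(61, 3) = 35990.
Each occurs with probability p³ ≈ (0.2561)³ ≈ 1.679172e-02.
By linearity: E[X] = C(61, 3)·p³ ≈ 35990 · 1.679172e-02 ≈ 604.3341.
Since α = 1/2 < 1, p = c/n^{1/2} ≫ 1/n is above the triangle threshold p ~ 1/n. Asymptotically E[X] ~ (c³/6)·n^{3(1−α)} = (2³/6)·n^{1.5} → ∞; triangles are abundant w.h.p.

E[X] ≈ 604.3341; in regime p = Θ(1/n^{1/2}) E[X] diverges (above the triangle threshold p ~ 1/n).


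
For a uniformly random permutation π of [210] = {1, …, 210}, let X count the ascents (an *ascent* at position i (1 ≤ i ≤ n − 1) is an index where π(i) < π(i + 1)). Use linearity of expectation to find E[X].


Write X = Σ X_I over i = 1, …, 209, with X_I the indicator of one ascent.
There are 209 indicators.
For each fixed i, the pair (π(i), π(i+1)) is a uniformly random ordered pair of distinct values from {1, …, 210}; by symmetry P[π(i) < π(i+1)] = 1/2.
By linearity: E[X] = 209 · (1/2) = (210 − 1) · (1/2) = 209/2 ≈ 104.500000.

E[X] = 209/2 = 104.500000.


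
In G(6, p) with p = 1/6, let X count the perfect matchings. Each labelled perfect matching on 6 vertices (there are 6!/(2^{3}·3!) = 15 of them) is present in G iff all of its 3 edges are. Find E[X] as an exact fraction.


K_6 has 6!/(2^{3}·3!) = 15 labelled perfect matchings.
For each such perfect matching H, let X_H = 1 if all 3 edges of H are present in G. Then P[X_H = 1] = p^{3} = (1/6)^{3} = 1/216.
By linearity: E[X] = Σ_H E[X_H] = 15 · p^{3} = 15 · 1/216 = 5/72.
Numerically: E[X] ≈ 0.069444.

E[X] = 15 · (1/6)^{3} = 5/72 ≈ 0.069444.


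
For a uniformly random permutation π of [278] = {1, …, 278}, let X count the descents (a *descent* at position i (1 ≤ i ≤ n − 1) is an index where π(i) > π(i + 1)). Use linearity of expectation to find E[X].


Write X = Σ X_I over i = 1, …, 277, with X_I the indicator of one descent.
There are 277 indicators.
For each fixed i, the pair (π(i), π(i+1)) is a uniformly random ordered pair of distinct values from {1, …, 278}; by symmetry P[π(i) > π(i+1)] = 1/2.
By linearity: E[X] = 277 · (1/2) = (278 − 1) · (1/2) = 277/2 ≈ 138.50000.

E[X] = 277/2 = 138.50000.


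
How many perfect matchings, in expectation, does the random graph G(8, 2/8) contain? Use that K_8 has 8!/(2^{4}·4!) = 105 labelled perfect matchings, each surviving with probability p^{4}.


K_8 has 8!/(2^{4}·4!) = 105 labelled perfect matchings.
For each such perfect matching H, let X_H = 1 if all 4 edges of H are present in G. Then P[X_H = 1] = p^{4} = (1/4)^{4} = 1/256.
By linearity of expectation: E[X] = Σ_H E[X_H] = 105 · p^{4} = 105 · 1/256 = 105/256.
Numerically: E[X] ≈ 0.41016.

E[X] = 105 · (1/4)^{4} = 105/256 ≈ 0.41016.


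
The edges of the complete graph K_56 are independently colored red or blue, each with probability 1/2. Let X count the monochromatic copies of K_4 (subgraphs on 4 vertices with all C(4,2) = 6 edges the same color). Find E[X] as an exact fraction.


Let X = Σ_S X_S over the C(56, 4) = 367290 subsets S of size 4, where X_S = 1 if the K_4 on S is monochromatic.
For a fixed S, the K_4 on S has C(4, 2) = 6 edges. P[all 6 edges red] = (1/2)^6, and likewise for blue, so P[monochromatic] = 2·(1/2)^6 = 2^{1 − 6} = 1/32.
By linearity of expectation: E[X] = C(56, 4) · 2^{1 − 6} = 367290 · 1/32 = 183645/16.
Numerically: E[X] ≈ 11477.812500.

E[X] = C(56,4)·2^(1−C(4,2)) = 183645/16 ≈ 11477.812500.


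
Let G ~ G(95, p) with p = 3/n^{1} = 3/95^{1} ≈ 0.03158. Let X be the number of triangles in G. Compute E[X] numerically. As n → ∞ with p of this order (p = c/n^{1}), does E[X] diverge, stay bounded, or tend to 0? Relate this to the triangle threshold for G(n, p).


Number of potential triangles: C(95, 3) = 138415.
Each occurs with probability p³ ≈ (0.03158)³ ≈ 3.149147e-05.
By linearity: E[X] = C(95, 3)·p³ ≈ 138415 · 3.149147e-05 ≈ 4.3589.
Here α = 1, so p = 3/n is exactly at the triangle threshold p ~ 1/n. Asymptotically E[X] → c³/6 = 3³/6 = 9/2 ≈ 4.5000, a bounded constant. In this regime the triangle count is asymptotically Poisson(c³/6).

E[X] ≈ 4.3589; in regime p = Θ(1/n^{1}) E[X] stays bounded (at the triangle threshold p ~ 1/n).


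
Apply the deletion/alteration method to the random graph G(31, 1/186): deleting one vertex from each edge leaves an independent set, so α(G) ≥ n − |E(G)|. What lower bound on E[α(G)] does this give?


E[|E(G)|] = C(31, 2)·p = 465 · (1/186) = 5/2.
E[α(G)] ≥ n − E[|E(G)|] = 31 − 5/2 = 57/2.
Numerically: ≈ 28.500000.
(This is only a lower bound; the true E[α(G)] may be larger.)

E[α(G)] ≥ 57/2 ≈ 28.500000.


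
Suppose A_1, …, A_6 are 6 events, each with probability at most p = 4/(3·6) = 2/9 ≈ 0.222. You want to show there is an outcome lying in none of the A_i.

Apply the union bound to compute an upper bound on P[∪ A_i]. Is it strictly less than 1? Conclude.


Union bound: P[∪_{i=1}^{6} A_i] ≤ Σ_i P[A_i] ≤ 6·p = 6·(2/9) = 4/3.
Numerically: 4/3 ≈ 1.333.
Is 4/3 < 1? NO.
Since the bound 4/3 is ≥ 1, the union bound is uninformative here; it does NOT by itself certify existence.

6·p = 4/3 ≈ 1.333; existence NOT certified by the union bound.


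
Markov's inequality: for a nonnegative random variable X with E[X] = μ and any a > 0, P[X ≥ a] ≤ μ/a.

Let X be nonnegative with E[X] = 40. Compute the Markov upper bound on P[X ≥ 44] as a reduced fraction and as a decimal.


μ = E[X] = 40, a = 44.
Markov: P[X ≥ 44] ≤ μ/a = (40)/44 = 10/11.
Numerically: ≈ 0.909091.
(Since a = 44 > μ = 40.000000, the bound 10/11 is < 1 and informative.)

P[X ≥ 44] ≤ 10/11 ≈ 0.909091.


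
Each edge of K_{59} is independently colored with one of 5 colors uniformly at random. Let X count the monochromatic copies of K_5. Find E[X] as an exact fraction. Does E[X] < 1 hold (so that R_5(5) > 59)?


E[X] = C(59, 5) · 5^{1 − 10} = 5006386 · 5^{−9} = 5006386/1953125.
As a reduced fraction: E[X] = 5006386/1953125 ≈ 2.5632696.
Is E[X] < 1? NO.
Since E[X] ≥ 1, the first-moment bound is inconclusive at n = 59; it does NOT by itself certify R_5(5) > 59.

E[X] = 5006386/1953125 ≈ 2.5632696; E[X] ≥ 1; first-moment method inconclusive here.


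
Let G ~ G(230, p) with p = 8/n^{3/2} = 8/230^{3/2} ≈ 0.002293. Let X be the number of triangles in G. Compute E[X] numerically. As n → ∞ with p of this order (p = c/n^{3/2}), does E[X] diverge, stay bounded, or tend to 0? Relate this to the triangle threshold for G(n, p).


Number of potential triangles: C(230, 3) = 2001460.
Each occurs with probability p³ ≈ (0.002293)³ ≈ 1.206409e-08.
By linearity: E[X] = C(230, 3)·p³ ≈ 2001460 · 1.206409e-08 ≈ 0.0241.
Since α = 3/2 > 1, p = c/n^{3/2} = o(1/n) is below the triangle threshold p ~ 1/n. Asymptotically E[X] ~ (c³/6)·n^{3(1−α)} = (8³/6)·n^{-1.5} → 0, so by Markov's inequality G has no triangles w.h.p.

E[X] ≈ 0.0241; in regime p = Θ(1/n^{3/2}) E[X] tends to 0 (below the triangle threshold p ~ 1/n).
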